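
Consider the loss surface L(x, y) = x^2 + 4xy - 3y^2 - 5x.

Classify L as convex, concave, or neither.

neither

L is quadratic, so its Hessian is the constant matrix H = [[2, 4], [4, -6]].
det(H) = -28, tr(H) = -4.
det(H) < 0, so H is indefinite: neither convex nor concave.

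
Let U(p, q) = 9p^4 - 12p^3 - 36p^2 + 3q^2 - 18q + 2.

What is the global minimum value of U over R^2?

-121

U(p,q) separates as A(p) + B(q) + 2, so its minimum is min A + min B + 2.
A'(p) = 36p(p - 2)(p + 1) vanishes at p ∈ {-1, 0, 2}; B'(q) = 6q - 18 vanishes at q ∈ {3}.
Local minima of A (where A''>0): A(-1)=-15, A(2)=-96. Local minima of B: B(3)=-27.
So the global minimum of U is A(2) + B(3) + 2 = -96 − 27 + 2 = -121, attained at (2, 3).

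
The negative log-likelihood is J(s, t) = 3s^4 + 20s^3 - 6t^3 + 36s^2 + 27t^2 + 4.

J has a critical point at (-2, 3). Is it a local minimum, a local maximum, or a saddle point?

The mixed partial ∂²J/∂s∂t is 0, so the Hessian at any point is diag(J_ss, J_tt) = diag(12(3s^2 + 10s + 6), 18(-2t + 3)).
At (-2, 3): H = diag(-24, -54).
Both eigenvalues are negative, so H is negative definite: a local maximum.

local maximum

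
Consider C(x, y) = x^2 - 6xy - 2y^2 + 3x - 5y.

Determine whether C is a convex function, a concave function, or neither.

neither

C is quadratic, so its Hessian is the constant matrix H = [[2, -6], [-6, -4]].
det(H) = -44, tr(H) = -2.
det(H) < 0, so H is indefinite: neither convex nor concave.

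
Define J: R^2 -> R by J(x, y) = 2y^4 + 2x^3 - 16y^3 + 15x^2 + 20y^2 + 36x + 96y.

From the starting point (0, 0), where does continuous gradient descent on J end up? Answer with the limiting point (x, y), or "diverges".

(-2, -1)

J is separable, so gradient descent decouples: x follows -∂J/∂x, y follows -∂J/∂y.
∂J/∂x = 6(x + 2)(x + 3); at x=0 this is 36, so x decreases.
∂J/∂y = 8(y - 4)(y - 3)(y + 1); at y=0 this is 96, so y decreases.
x converges to its nearest critical value -2 (a local min of the x-part); y converges to -1. The iterate converges to (-2, -1).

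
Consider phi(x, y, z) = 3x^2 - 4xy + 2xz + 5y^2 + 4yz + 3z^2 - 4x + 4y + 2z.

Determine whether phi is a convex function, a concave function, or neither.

phi is quadratic, so its Hessian is the constant matrix H = [[6, -4, 2], [-4, 10, 4], [2, 4, 6]].
Leading principal minors: 6, 44, 64.
All positive ⇒ H ≻ 0 ⇒ convex.

convex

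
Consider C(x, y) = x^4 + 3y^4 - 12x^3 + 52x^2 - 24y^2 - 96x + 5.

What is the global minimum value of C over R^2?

-107

C(x,y) separates as P(x) + Q(y) + 5, so its minimum is min P + min Q + 5.
P'(x) = 4(x - 4)(x - 3)(x - 2) vanishes at x ∈ {2, 3, 4}; Q'(y) = 12y(y - 2)(y + 2) vanishes at y ∈ {-2, 0, 2}.
Local minima of P (where P''>0): P(2)=-64, P(4)=-64. Local minima of Q: Q(-2)=-48, Q(2)=-48.
So the global minimum of C is P(2) + Q(-2) + 5 = -64 − 48 + 5 = -107, attained at (2, -2).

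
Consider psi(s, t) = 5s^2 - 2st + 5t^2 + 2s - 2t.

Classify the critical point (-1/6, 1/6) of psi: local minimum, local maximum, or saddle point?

The Hessian of psi is constant: H = [[10, -2], [-2, 10]].
det(H) = 10·10 − (-2)² = 96.
det(H) > 0 and tr(H) = 20 > 0, so H is positive definite and the point is a local minimum.

local minimum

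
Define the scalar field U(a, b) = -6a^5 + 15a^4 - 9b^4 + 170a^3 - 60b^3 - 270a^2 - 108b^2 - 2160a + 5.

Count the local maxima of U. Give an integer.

U separates as a function of a plus a function of b, so ∇U=0 decouples.
∂U/∂a = -30(a - 4)(a - 3)(a + 2)(a + 3) = 0 at a ∈ {-3, -2, 3, 4}; ∂U/∂b = -36b(b + 2)(b + 3) = 0 at b ∈ {-3, -2, 0}.
The Hessian is diagonal: diag(U_aa, U_bb). Second derivatives: U_aa(-3)=1260, U_aa(-2)=-900, U_aa(3)=900, U_aa(4)=-1260; U_bb(-3)=-108, U_bb(-2)=72, U_bb(0)=-216.
Local maxima occur where both diagonal entries negative: (-2, -3), (-2, 0), (4, -3), (4, 0). Count: 4.

4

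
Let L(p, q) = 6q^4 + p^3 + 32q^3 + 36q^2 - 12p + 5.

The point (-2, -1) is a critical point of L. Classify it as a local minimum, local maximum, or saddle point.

local maximum

The mixed partial ∂²L/∂p∂q is 0, so the Hessian at any point is diag(L_pp, L_qq) = diag(6p, 24(3q^2 + 8q + 3)).
At (-2, -1): H = diag(-12, -48).
Both eigenvalues are negative, so H is negative definite: a local maximum.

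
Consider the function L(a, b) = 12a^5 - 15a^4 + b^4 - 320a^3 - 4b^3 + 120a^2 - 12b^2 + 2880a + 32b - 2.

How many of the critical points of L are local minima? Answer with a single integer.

4

L separates as a function of a plus a function of b, so ∇L=0 decouples.
∂L/∂a = 60(a - 4)(a - 2)(a + 2)(a + 3) = 0 at a ∈ {-3, -2, 2, 4}; ∂L/∂b = 4(b - 4)(b - 1)(b + 2) = 0 at b ∈ {-2, 1, 4}.
The Hessian is diagonal: diag(L_aa, L_bb). Second derivatives: L_aa(-3)=-2100, L_aa(-2)=1440, L_aa(2)=-2400, L_aa(4)=5040; L_bb(-2)=72, L_bb(1)=-36, L_bb(4)=72.
Local minima occur where both diagonal entries positive: (-2, -2), (-2, 4), (4, -2), (4, 4). Count: 4.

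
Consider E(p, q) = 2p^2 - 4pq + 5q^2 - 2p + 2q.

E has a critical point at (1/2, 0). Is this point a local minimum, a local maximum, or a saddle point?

The Hessian of E is constant: H = [[4, -4], [-4, 10]].
det(H) = 4·10 − (-4)² = 24.
det(H) > 0 and tr(H) = 14 > 0, so H is positive definite and the point is a local minimum.

local minimum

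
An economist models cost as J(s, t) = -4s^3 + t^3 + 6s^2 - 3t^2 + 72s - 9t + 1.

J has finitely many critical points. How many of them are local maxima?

J separates as a function of s plus a function of t, so ∇J=0 decouples.
∂J/∂s = -12(s - 3)(s + 2) = 0 at s ∈ {-2, 3}; ∂J/∂t = 3(t - 3)(t + 1) = 0 at t ∈ {-1, 3}.
The Hessian is diagonal: diag(J_ss, J_tt). Second derivatives: J_ss(-2)=60, J_ss(3)=-60; J_tt(-1)=-12, J_tt(3)=12.
Local maxima occur where both diagonal entries negative: (3, -1). Count: 1.

1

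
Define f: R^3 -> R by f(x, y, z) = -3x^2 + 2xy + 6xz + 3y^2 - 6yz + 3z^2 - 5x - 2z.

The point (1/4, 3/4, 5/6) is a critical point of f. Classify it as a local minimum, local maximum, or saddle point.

saddle point

The Hessian is constant: H = [[-6, 2, 6], [2, 6, -6], [6, -6, 6]].
Leading principal minors: Δ₁ = -6, Δ₂ = -40, Δ₃ = -384.
The minors fit neither the all-positive nor the alternating-sign pattern, so H is indefinite: a saddle point.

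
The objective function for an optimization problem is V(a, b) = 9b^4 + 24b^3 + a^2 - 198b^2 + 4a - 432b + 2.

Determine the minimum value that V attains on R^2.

V(a,b) separates as P(a) + Q(b) + 2, so its minimum is min P + min Q + 2.
P'(a) = 2a + 4 vanishes at a ∈ {-2}; Q'(b) = 36(b - 3)(b + 1)(b + 4) vanishes at b ∈ {-4, -1, 3}.
Local minima of P (where P''>0): P(-2)=-4. Local minima of Q: Q(-4)=-672, Q(3)=-1701.
So the global minimum of V is P(-2) + Q(3) + 2 = -4 − 1701 + 2 = -1703, attained at (-2, 3).

-1703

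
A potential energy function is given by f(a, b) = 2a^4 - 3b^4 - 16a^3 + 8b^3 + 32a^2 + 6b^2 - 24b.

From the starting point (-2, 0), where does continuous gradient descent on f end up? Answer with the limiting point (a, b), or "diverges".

f is separable, so gradient descent decouples: a follows -∂f/∂a, b follows -∂f/∂b.
∂f/∂a = 8a(a - 4)(a - 2); at a=-2 this is -384, so a increases.
∂f/∂b = -12(b - 2)(b - 1)(b + 1); at b=0 this is -24, so b increases.
a converges to its nearest critical value 0 (a local min of the a-part); b converges to 1. The iterate converges to (0, 1).

(0, 1)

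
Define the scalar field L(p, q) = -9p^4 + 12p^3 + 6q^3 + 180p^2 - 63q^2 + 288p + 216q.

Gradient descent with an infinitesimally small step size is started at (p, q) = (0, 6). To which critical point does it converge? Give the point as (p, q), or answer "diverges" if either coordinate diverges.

(-1, 4)

L is separable, so gradient descent decouples: p follows -∂L/∂p, q follows -∂L/∂q.
∂L/∂p = -36(p - 4)(p + 1)(p + 2); at p=0 this is 288, so p decreases.
∂L/∂q = 18(q - 4)(q - 3); at q=6 this is 108, so q decreases.
p converges to its nearest critical value -1 (a local min of the p-part); q converges to 4. The iterate converges to (-1, 4).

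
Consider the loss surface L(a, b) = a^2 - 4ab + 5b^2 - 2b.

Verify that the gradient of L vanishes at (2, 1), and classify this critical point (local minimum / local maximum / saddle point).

∇L = (2a - 4b, -4a + 10b - 2); substituting (2, 1) gives ∇L = (0, 0), so (2, 1) is indeed a critical point.
The Hessian of L is constant: H = [[2, -4], [-4, 10]].
det(H) = 2·10 − (-4)² = 4.
det(H) > 0 and tr(H) = 12 > 0, so H is positive definite and the point is a local minimum.

local minimum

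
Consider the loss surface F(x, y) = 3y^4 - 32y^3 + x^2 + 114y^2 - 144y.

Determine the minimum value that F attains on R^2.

F(x,y) separates as P(x) + Q(y), so its minimum is min P + min Q.
P'(x) = 2x vanishes at x ∈ {0}; Q'(y) = 12(y - 4)(y - 3)(y - 1) vanishes at y ∈ {1, 3, 4}.
Local minima of P (where P''>0): P(0)=0. Local minima of Q: Q(1)=-59, Q(4)=-32.
So the global minimum of F is P(0) + Q(1) = 0 − 59 = -59, attained at (0, 1).

-59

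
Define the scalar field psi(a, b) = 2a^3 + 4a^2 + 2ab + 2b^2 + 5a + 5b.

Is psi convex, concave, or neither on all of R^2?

The term 2a^3 is cubic, so the Hessian is not constant.
∂²psi/∂a² = 12a + 8, which takes both signs as a varies (negative for sufficiently negative a). A diagonal entry of the Hessian changing sign means the Hessian is neither positive- nor negative-semidefinite on all of R^2.

neither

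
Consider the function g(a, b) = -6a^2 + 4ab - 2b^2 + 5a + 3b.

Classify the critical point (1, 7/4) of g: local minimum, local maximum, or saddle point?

local maximum

The Hessian of g is constant: H = [[-12, 4], [4, -4]].
det(H) = (-12)·(-4) − 4² = 32.
det(H) > 0 and tr(H) = -16 < 0, so H is negative definite and the point is a local maximum.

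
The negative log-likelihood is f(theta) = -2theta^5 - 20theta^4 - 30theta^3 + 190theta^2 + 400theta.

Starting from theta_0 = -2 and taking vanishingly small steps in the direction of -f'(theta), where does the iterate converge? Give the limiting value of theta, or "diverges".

f'(theta) = -10(theta - 2)(theta + 1)(theta + 4)(theta + 5), so f'(-2) = -240.
Gradient descent moves in the -f' direction, i.e. theta is increasing.
The nearest critical point in that direction is theta = -1, where f'' = 360 > 0 (a local minimum). The iterate converges there.

-1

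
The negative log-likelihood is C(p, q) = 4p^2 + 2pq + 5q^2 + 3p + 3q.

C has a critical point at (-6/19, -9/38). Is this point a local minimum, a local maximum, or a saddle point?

The Hessian of C is constant: H = [[8, 2], [2, 10]].
det(H) = 8·10 − 2² = 76.
det(H) > 0 and tr(H) = 18 > 0, so H is positive definite and the point is a local minimum.

local minimum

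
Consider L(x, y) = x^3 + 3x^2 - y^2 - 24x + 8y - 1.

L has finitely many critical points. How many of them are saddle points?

1

L separates as a function of x plus a function of y, so ∇L=0 decouples.
∂L/∂x = 3(x - 2)(x + 4) = 0 at x ∈ {-4, 2}; ∂L/∂y = -2(y - 4) = 0 at y ∈ {4}.
The Hessian is diagonal: diag(L_xx, L_yy). Second derivatives: L_xx(-4)=-18, L_xx(2)=18; L_yy(4)=-2.
Saddle points occur where the two diagonal entries have opposite signs: (2, 4). Count: 1.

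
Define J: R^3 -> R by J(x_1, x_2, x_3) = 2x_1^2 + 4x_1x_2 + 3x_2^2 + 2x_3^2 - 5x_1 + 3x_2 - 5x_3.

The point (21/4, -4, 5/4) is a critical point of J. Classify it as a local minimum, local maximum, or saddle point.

The Hessian is constant: H = [[4, 4, 0], [4, 6, 0], [0, 0, 4]].
Leading principal minors: Δ₁ = 4, Δ₂ = 8, Δ₃ = 32.
All leading minors are positive, so H is positive definite: a local minimum.

local minimum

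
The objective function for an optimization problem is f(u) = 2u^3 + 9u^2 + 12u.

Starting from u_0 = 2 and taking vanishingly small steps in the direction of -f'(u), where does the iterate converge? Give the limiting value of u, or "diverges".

-1

f'(u) = 6(u + 1)(u + 2), so f'(2) = 72.
Gradient descent moves in the -f' direction, i.e. u is decreasing.
The nearest critical point in that direction is u = -1, where f'' = 6 > 0 (a local minimum). The iterate converges there.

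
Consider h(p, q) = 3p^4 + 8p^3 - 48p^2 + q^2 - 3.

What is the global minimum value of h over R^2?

h(p,q) separates as A(p) + B(q) − 3, so its minimum is min A + min B − 3.
A'(p) = 12p(p - 2)(p + 4) vanishes at p ∈ {-4, 0, 2}; B'(q) = 2q vanishes at q ∈ {0}.
Local minima of A (where A''>0): A(-4)=-512, A(2)=-80. Local minima of B: B(0)=0.
So the global minimum of h is A(-4) + B(0) − 3 = -512 + 0 − 3 = -515, attained at (-4, 0).

-515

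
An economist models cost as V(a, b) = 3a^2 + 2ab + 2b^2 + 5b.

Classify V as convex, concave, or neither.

V is quadratic, so its Hessian is the constant matrix H = [[6, 2], [2, 4]].
det(H) = 20, tr(H) = 10.
det(H) > 0 and tr(H) > 0, so H is positive definite everywhere: convex.

convex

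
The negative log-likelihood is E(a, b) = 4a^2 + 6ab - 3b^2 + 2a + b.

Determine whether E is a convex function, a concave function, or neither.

E is quadratic, so its Hessian is the constant matrix H = [[8, 6], [6, -6]].
det(H) = -84, tr(H) = 2.
det(H) < 0, so H is indefinite: neither convex nor concave.

neither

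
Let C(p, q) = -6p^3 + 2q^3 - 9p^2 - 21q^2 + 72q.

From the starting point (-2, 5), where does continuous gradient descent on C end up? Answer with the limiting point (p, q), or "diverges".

(-1, 4)

C is separable, so gradient descent decouples: p follows -∂C/∂p, q follows -∂C/∂q.
∂C/∂p = -18p(p + 1); at p=-2 this is -36, so p increases.
∂C/∂q = 6(q - 4)(q - 3); at q=5 this is 12, so q decreases.
p converges to its nearest critical value -1 (a local min of the p-part); q converges to 4. The iterate converges to (-1, 4).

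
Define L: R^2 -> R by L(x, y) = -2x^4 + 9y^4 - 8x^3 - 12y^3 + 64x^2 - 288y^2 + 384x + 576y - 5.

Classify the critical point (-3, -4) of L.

The mixed partial ∂²L/∂x∂y is 0, so the Hessian at any point is diag(L_xx, L_yy) = diag(8(-3x^2 - 6x + 16), 36(3y^2 - 2y - 16)).
At (-3, -4): H = diag(56, 1440).
Both eigenvalues are positive, so H is positive definite: a local minimum.

local minimum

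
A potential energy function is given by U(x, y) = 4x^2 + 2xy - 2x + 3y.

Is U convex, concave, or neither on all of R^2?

U is quadratic, so its Hessian is the constant matrix H = [[8, 2], [2, 0]].
det(H) = -4, tr(H) = 8.
det(H) < 0, so H is indefinite: neither convex nor concave.

neither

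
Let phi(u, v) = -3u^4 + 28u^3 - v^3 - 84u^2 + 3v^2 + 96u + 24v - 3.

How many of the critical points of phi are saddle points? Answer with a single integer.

phi separates as a function of u plus a function of v, so ∇phi=0 decouples.
∂phi/∂u = -12(u - 4)(u - 2)(u - 1) = 0 at u ∈ {1, 2, 4}; ∂phi/∂v = -3(v - 4)(v + 2) = 0 at v ∈ {-2, 4}.
The Hessian is diagonal: diag(phi_uu, phi_vv). Second derivatives: phi_uu(1)=-36, phi_uu(2)=24, phi_uu(4)=-72; phi_vv(-2)=18, phi_vv(4)=-18.
Saddle points occur where the two diagonal entries have opposite signs: (1, -2), (2, 4), (4, -2). Count: 3.

3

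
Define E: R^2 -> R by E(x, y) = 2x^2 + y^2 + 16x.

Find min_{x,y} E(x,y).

-32

E(x,y) separates as P(x) + Q(y), so its minimum is min P + min Q.
P'(x) = 4x + 16 vanishes at x ∈ {-4}; Q'(y) = 2y vanishes at y ∈ {0}.
Local minima of P (where P''>0): P(-4)=-32. Local minima of Q: Q(0)=0.
So the global minimum of E is P(-4) + Q(0) = -32 + 0 = -32, attained at (-4, 0).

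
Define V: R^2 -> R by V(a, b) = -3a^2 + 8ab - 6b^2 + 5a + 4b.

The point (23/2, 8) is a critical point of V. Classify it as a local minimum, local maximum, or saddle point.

local maximum

The Hessian of V is constant: H = [[-6, 8], [8, -12]].
det(H) = (-6)·(-12) − 8² = 8.
det(H) > 0 and tr(H) = -18 < 0, so H is negative definite and the point is a local maximum.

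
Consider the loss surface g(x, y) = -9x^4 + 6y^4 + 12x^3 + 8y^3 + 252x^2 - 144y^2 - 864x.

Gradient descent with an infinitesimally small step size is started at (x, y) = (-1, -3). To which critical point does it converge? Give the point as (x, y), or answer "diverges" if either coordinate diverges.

(2, -4)

g is separable, so gradient descent decouples: x follows -∂g/∂x, y follows -∂g/∂y.
∂g/∂x = -36(x - 3)(x - 2)(x + 4); at x=-1 this is -1296, so x increases.
∂g/∂y = 24y(y - 3)(y + 4); at y=-3 this is 432, so y decreases.
x converges to its nearest critical value 2 (a local min of the x-part); y converges to -4. The iterate converges to (2, -4).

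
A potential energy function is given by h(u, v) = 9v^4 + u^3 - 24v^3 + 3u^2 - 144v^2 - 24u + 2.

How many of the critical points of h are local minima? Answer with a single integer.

h separates as a function of u plus a function of v, so ∇h=0 decouples.
∂h/∂u = 3(u - 2)(u + 4) = 0 at u ∈ {-4, 2}; ∂h/∂v = 36v(v - 4)(v + 2) = 0 at v ∈ {-2, 0, 4}.
The Hessian is diagonal: diag(h_uu, h_vv). Second derivatives: h_uu(-4)=-18, h_uu(2)=18; h_vv(-2)=432, h_vv(0)=-288, h_vv(4)=864.
Local minima occur where both diagonal entries positive: (2, -2), (2, 4). Count: 2.

2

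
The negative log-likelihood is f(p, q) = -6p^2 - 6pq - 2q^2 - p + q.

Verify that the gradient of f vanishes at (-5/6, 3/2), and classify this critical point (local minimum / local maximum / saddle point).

local maximum

∇f = (-12p - 6q - 1, -6p - 4q + 1); substituting (-5/6, 3/2) gives ∇f = (0, 0), so (-5/6, 3/2) is indeed a critical point.
The Hessian of f is constant: H = [[-12, -6], [-6, -4]].
det(H) = (-12)·(-4) − (-6)² = 12.
det(H) > 0 and tr(H) = -16 < 0, so H is negative definite and the point is a local maximum.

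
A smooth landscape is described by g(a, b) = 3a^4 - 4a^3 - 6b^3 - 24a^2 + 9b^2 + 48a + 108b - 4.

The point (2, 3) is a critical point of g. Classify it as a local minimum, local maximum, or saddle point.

The mixed partial ∂²g/∂a∂b is 0, so the Hessian at any point is diag(g_aa, g_bb) = diag(12(3a^2 - 2a - 4), 18(-2b + 1)).
At (2, 3): H = diag(48, -90).
The eigenvalues have opposite signs, so H is indefinite: a saddle point.

saddle point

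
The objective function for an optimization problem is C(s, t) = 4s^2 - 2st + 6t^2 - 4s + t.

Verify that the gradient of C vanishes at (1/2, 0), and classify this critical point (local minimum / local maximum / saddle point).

∇C = (8s - 2t - 4, -2s + 12t + 1); substituting (1/2, 0) gives ∇C = (0, 0), so (1/2, 0) is indeed a critical point.
The Hessian of C is constant: H = [[8, -2], [-2, 12]].
det(H) = 8·12 − (-2)² = 92.
det(H) > 0 and tr(H) = 20 > 0, so H is positive definite and the point is a local minimum.

local minimum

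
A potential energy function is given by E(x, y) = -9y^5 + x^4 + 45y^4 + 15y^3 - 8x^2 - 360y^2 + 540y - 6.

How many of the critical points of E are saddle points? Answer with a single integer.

E separates as a function of x plus a function of y, so ∇E=0 decouples.
∂E/∂x = 4x(x - 2)(x + 2) = 0 at x ∈ {-2, 0, 2}; ∂E/∂y = -45(y - 3)(y - 2)(y - 1)(y + 2) = 0 at y ∈ {-2, 1, 2, 3}.
The Hessian is diagonal: diag(E_xx, E_yy). Second derivatives: E_xx(-2)=32, E_xx(0)=-16, E_xx(2)=32; E_yy(-2)=2700, E_yy(1)=-270, E_yy(2)=180, E_yy(3)=-450.
Saddle points occur where the two diagonal entries have opposite signs: (-2, 1), (-2, 3), (0, -2), (0, 2), (2, 1), (2, 3). Count: 6.

6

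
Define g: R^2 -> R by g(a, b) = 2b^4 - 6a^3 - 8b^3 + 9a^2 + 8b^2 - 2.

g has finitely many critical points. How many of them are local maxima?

g separates as a function of a plus a function of b, so ∇g=0 decouples.
∂g/∂a = -18a(a - 1) = 0 at a ∈ {0, 1}; ∂g/∂b = 8b(b - 2)(b - 1) = 0 at b ∈ {0, 1, 2}.
The Hessian is diagonal: diag(g_aa, g_bb). Second derivatives: g_aa(0)=18, g_aa(1)=-18; g_bb(0)=16, g_bb(1)=-8, g_bb(2)=16.
Local maxima occur where both diagonal entries negative: (1, 1). Count: 1.

1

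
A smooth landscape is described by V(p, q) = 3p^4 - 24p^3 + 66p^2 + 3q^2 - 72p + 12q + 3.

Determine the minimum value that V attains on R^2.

-36

V(p,q) separates as A(p) + B(q) + 3, so its minimum is min A + min B + 3.
A'(p) = 12(p - 3)(p - 2)(p - 1) vanishes at p ∈ {1, 2, 3}; B'(q) = 6q + 12 vanishes at q ∈ {-2}.
Local minima of A (where A''>0): A(1)=-27, A(3)=-27. Local minima of B: B(-2)=-12.
So the global minimum of V is A(1) + B(-2) + 3 = -27 − 12 + 3 = -36, attained at (1, -2).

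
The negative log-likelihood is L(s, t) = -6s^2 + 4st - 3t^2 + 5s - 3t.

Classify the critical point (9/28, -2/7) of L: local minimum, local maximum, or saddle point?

The Hessian of L is constant: H = [[-12, 4], [4, -6]].
det(H) = (-12)·(-6) − 4² = 56.
det(H) > 0 and tr(H) = -18 < 0, so H is negative definite and the point is a local maximum.

local maximum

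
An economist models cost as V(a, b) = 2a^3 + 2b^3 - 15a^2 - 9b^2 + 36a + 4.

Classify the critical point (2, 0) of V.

The mixed partial ∂²V/∂a∂b is 0, so the Hessian at any point is diag(V_aa, V_bb) = diag(6(2a - 5), 6(2b - 3)).
At (2, 0): H = diag(-6, -18).
Both eigenvalues are negative, so H is negative definite: a local maximum.

local maximum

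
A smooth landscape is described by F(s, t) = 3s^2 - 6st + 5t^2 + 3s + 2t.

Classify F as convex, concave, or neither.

F is quadratic, so its Hessian is the constant matrix H = [[6, -6], [-6, 10]].
det(H) = 24, tr(H) = 16.
det(H) > 0 and tr(H) > 0, so H is positive definite everywhere: convex.

convex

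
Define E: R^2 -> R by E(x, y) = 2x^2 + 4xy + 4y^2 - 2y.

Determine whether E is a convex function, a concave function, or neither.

E is quadratic, so its Hessian is the constant matrix H = [[4, 4], [4, 8]].
det(H) = 16, tr(H) = 12.
det(H) > 0 and tr(H) > 0, so H is positive definite everywhere: convex.

convex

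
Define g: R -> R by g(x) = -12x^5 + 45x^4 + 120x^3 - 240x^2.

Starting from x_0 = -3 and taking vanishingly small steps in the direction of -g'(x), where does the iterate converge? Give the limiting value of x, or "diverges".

g'(x) = -60x(x - 4)(x - 1)(x + 2), so g'(-3) = -5040.
Gradient descent moves in the -g' direction, i.e. x is increasing.
The nearest critical point in that direction is x = -2, where g'' = 2160 > 0 (a local minimum). The iterate converges there.

-2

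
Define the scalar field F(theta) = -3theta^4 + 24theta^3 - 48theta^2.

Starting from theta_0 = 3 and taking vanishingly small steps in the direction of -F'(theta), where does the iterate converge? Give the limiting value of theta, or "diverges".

F'(theta) = -12theta(theta - 4)(theta - 2), so F'(3) = 36.
Gradient descent moves in the -F' direction, i.e. theta is decreasing.
The nearest critical point in that direction is theta = 2, where F'' = 48 > 0 (a local minimum). The iterate converges there.

2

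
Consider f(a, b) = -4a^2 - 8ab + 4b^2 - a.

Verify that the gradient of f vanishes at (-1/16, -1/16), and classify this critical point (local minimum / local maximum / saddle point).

saddle point

∇f = (-8a - 8b - 1, -8a + 8b); substituting (-1/16, -1/16) gives ∇f = (0, 0), so (-1/16, -1/16) is indeed a critical point.
The Hessian of f is constant: H = [[-8, -8], [-8, 8]].
det(H) = (-8)·8 − (-8)² = -128.
Since det(H) < 0, H is indefinite and the critical point is a saddle point.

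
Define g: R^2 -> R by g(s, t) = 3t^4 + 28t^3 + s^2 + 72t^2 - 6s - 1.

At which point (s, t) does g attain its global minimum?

g(s,t) separates as P(s) + Q(t) − 1, so its minimum is min P + min Q − 1.
P'(s) = 2s - 6 vanishes at s ∈ {3}; Q'(t) = 12t(t + 3)(t + 4) vanishes at t ∈ {-4, -3, 0}.
Local minima of P (where P''>0): P(3)=-9. Local minima of Q: Q(-4)=128, Q(0)=0.
So the global minimum of g is P(3) + Q(0) − 1 = -9 + 0 − 1 = -10, attained at (3, 0).

(3, 0)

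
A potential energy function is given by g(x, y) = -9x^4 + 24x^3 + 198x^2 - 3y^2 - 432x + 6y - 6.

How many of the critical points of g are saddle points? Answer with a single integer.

g separates as a function of x plus a function of y, so ∇g=0 decouples.
∂g/∂x = -36(x - 4)(x - 1)(x + 3) = 0 at x ∈ {-3, 1, 4}; ∂g/∂y = -6(y - 1) = 0 at y ∈ {1}.
The Hessian is diagonal: diag(g_xx, g_yy). Second derivatives: g_xx(-3)=-1008, g_xx(1)=432, g_xx(4)=-756; g_yy(1)=-6.
Saddle points occur where the two diagonal entries have opposite signs: (1, 1). Count: 1.

1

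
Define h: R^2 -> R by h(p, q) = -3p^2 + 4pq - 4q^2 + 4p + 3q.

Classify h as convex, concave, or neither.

concave

h is quadratic, so its Hessian is the constant matrix H = [[-6, 4], [4, -8]].
det(H) = 32, tr(H) = -14.
det(H) > 0 and tr(H) < 0, so H is negative definite everywhere: concave.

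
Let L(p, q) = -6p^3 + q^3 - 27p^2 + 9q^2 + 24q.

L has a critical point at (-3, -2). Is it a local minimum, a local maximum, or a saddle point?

local minimum

The mixed partial ∂²L/∂p∂q is 0, so the Hessian at any point is diag(L_pp, L_qq) = diag(-18(2p + 3), 6(q + 3)).
At (-3, -2): H = diag(54, 6).
Both eigenvalues are positive, so H is positive definite: a local minimum.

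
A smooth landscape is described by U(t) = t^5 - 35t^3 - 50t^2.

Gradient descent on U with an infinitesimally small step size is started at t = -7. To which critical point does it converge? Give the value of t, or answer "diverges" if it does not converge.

U'(t) = 5t(t - 5)(t + 1)(t + 4), so U'(-7) = 7560.
Gradient descent moves in the -U' direction, i.e. t is decreasing.
There is no critical point below t=-7, and U' keeps the same sign, so the iterate runs off to −∞.

diverges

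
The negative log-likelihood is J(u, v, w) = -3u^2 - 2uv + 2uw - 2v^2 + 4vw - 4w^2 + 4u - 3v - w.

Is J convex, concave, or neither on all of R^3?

J is quadratic, so its Hessian is the constant matrix H = [[-6, -2, 2], [-2, -4, 4], [2, 4, -8]].
Leading principal minors: -6, 20, -80.
Signs alternate −, +, − ⇒ H ≺ 0 ⇒ concave.

concave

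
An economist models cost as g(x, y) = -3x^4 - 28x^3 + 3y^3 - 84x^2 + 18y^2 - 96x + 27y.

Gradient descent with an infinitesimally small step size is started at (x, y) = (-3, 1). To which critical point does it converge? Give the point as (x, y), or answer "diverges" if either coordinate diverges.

g is separable, so gradient descent decouples: x follows -∂g/∂x, y follows -∂g/∂y.
∂g/∂x = -12(x + 1)(x + 2)(x + 4); at x=-3 this is -24, so x increases.
∂g/∂y = 9(y + 1)(y + 3); at y=1 this is 72, so y decreases.
x converges to its nearest critical value -2 (a local min of the x-part); y converges to -1. The iterate converges to (-2, -1).

(-2, -1)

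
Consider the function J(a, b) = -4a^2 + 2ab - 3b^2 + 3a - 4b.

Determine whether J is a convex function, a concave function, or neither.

concave

J is quadratic, so its Hessian is the constant matrix H = [[-8, 2], [2, -6]].
det(H) = 44, tr(H) = -14.
det(H) > 0 and tr(H) < 0, so H is negative definite everywhere: concave.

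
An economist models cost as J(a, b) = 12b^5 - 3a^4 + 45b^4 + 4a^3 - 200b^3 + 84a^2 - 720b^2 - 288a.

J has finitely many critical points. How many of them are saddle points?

J separates as a function of a plus a function of b, so ∇J=0 decouples.
∂J/∂a = -12(a - 3)(a - 2)(a + 4) = 0 at a ∈ {-4, 2, 3}; ∂J/∂b = 60b(b - 3)(b + 2)(b + 4) = 0 at b ∈ {-4, -2, 0, 3}.
The Hessian is diagonal: diag(J_aa, J_bb). Second derivatives: J_aa(-4)=-504, J_aa(2)=72, J_aa(3)=-84; J_bb(-4)=-3360, J_bb(-2)=1200, J_bb(0)=-1440, J_bb(3)=6300.
Saddle points occur where the two diagonal entries have opposite signs: (-4, -2), (-4, 3), (2, -4), (2, 0), (3, -2), (3, 3). Count: 6.

6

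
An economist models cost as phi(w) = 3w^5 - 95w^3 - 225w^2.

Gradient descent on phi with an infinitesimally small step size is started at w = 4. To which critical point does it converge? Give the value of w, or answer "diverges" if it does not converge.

5

phi'(w) = 15w(w - 5)(w + 2)(w + 3), so phi'(4) = -2520.
Gradient descent moves in the -phi' direction, i.e. w is increasing.
The nearest critical point in that direction is w = 5, where phi'' = 4200 > 0 (a local minimum). The iterate converges there.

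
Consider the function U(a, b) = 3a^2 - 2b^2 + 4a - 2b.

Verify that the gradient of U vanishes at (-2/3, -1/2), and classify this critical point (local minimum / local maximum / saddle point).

∇U = (6a + 4, -4b - 2); substituting (-2/3, -1/2) gives ∇U = (0, 0), so (-2/3, -1/2) is indeed a critical point.
The Hessian of U is constant: H = [[6, 0], [0, -4]].
det(H) = 6·(-4) − 0² = -24.
Since det(H) < 0, H is indefinite and the critical point is a saddle point.

saddle point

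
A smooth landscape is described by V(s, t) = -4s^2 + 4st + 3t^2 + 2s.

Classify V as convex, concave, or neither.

neither

V is quadratic, so its Hessian is the constant matrix H = [[-8, 4], [4, 6]].
det(H) = -64, tr(H) = -2.
det(H) < 0, so H is indefinite: neither convex nor concave.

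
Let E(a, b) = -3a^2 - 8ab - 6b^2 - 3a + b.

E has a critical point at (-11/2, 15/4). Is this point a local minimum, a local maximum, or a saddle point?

The Hessian of E is constant: H = [[-6, -8], [-8, -12]].
det(H) = (-6)·(-12) − (-8)² = 8.
det(H) > 0 and tr(H) = -18 < 0, so H is negative definite and the point is a local maximum.

local maximum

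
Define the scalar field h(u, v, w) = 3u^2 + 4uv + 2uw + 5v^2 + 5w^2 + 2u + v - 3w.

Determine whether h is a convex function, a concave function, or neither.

convex

h is quadratic, so its Hessian is the constant matrix H = [[6, 4, 2], [4, 10, 0], [2, 0, 10]].
Leading principal minors: 6, 44, 400.
All positive ⇒ H ≻ 0 ⇒ convex.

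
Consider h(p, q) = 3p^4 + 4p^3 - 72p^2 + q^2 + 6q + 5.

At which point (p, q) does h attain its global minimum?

h(p,q) separates as A(p) + B(q) + 5, so its minimum is min A + min B + 5.
A'(p) = 12p(p - 3)(p + 4) vanishes at p ∈ {-4, 0, 3}; B'(q) = 2q + 6 vanishes at q ∈ {-3}.
Local minima of A (where A''>0): A(-4)=-640, A(3)=-297. Local minima of B: B(-3)=-9.
So the global minimum of h is A(-4) + B(-3) + 5 = -640 − 9 + 5 = -644, attained at (-4, -3).

(-4, -3)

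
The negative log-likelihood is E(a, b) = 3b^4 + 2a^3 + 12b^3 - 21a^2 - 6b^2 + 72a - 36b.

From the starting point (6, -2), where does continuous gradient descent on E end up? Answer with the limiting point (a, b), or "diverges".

E is separable, so gradient descent decouples: a follows -∂E/∂a, b follows -∂E/∂b.
∂E/∂a = 6(a - 4)(a - 3); at a=6 this is 36, so a decreases.
∂E/∂b = 12(b - 1)(b + 1)(b + 3); at b=-2 this is 36, so b decreases.
a converges to its nearest critical value 4 (a local min of the a-part); b converges to -3. The iterate converges to (4, -3).

(4, -3)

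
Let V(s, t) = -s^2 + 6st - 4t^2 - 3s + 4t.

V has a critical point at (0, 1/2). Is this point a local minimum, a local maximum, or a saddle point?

saddle point

The Hessian of V is constant: H = [[-2, 6], [6, -8]].
det(H) = (-2)·(-8) − 6² = -20.
Since det(H) < 0, H is indefinite and the critical point is a saddle point.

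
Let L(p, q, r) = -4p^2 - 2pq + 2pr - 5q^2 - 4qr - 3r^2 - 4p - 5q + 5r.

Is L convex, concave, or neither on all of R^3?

concave

L is quadratic, so its Hessian is the constant matrix H = [[-8, -2, 2], [-2, -10, -4], [2, -4, -6]].
Leading principal minors: -8, 76, -256.
Signs alternate −, +, − ⇒ H ≺ 0 ⇒ concave.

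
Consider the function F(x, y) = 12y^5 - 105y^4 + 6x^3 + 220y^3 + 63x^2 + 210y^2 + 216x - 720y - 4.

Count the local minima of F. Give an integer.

F separates as a function of x plus a function of y, so ∇F=0 decouples.
∂F/∂x = 18(x + 3)(x + 4) = 0 at x ∈ {-4, -3}; ∂F/∂y = 60(y - 4)(y - 3)(y - 1)(y + 1) = 0 at y ∈ {-1, 1, 3, 4}.
The Hessian is diagonal: diag(F_xx, F_yy). Second derivatives: F_xx(-4)=-18, F_xx(-3)=18; F_yy(-1)=-2400, F_yy(1)=720, F_yy(3)=-480, F_yy(4)=900.
Local minima occur where both diagonal entries positive: (-3, 1), (-3, 4). Count: 2.

2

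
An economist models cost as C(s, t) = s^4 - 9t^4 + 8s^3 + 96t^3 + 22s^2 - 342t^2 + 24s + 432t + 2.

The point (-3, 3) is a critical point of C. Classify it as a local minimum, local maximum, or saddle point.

The mixed partial ∂²C/∂s∂t is 0, so the Hessian at any point is diag(C_ss, C_tt) = diag(4(3s^2 + 12s + 11), 36(-3t^2 + 16t - 19)).
At (-3, 3): H = diag(8, 72).
Both eigenvalues are positive, so H is positive definite: a local minimum.

local minimum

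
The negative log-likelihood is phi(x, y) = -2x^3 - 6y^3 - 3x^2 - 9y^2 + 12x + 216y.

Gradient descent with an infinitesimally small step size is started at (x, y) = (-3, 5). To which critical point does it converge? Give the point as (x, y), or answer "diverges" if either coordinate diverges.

phi is separable, so gradient descent decouples: x follows -∂phi/∂x, y follows -∂phi/∂y.
∂phi/∂x = -6(x - 1)(x + 2); at x=-3 this is -24, so x increases.
∂phi/∂y = -18(y - 3)(y + 4); at y=5 this is -324, so y increases.
The y-coordinate has no critical point in that direction and runs off to infinity.

diverges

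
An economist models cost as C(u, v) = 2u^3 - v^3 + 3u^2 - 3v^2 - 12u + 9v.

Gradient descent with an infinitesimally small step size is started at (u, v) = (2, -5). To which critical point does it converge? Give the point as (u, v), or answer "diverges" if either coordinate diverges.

C is separable, so gradient descent decouples: u follows -∂C/∂u, v follows -∂C/∂v.
∂C/∂u = 6(u - 1)(u + 2); at u=2 this is 24, so u decreases.
∂C/∂v = -3(v - 1)(v + 3); at v=-5 this is -36, so v increases.
u converges to its nearest critical value 1 (a local min of the u-part); v converges to -3. The iterate converges to (1, -3).

(1, -3)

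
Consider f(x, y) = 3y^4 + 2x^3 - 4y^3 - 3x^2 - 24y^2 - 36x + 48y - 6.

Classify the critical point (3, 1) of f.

saddle point

The mixed partial ∂²f/∂x∂y is 0, so the Hessian at any point is diag(f_xx, f_yy) = diag(6(2x - 1), 12(3y^2 - 2y - 4)).
At (3, 1): H = diag(30, -36).
The eigenvalues have opposite signs, so H is indefinite: a saddle point.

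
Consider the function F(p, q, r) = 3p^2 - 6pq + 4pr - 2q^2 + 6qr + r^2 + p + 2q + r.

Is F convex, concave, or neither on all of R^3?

F is quadratic, so its Hessian is the constant matrix H = [[6, -6, 4], [-6, -4, 6], [4, 6, 2]].
Leading principal minors: 6, -60, -560.
Neither pattern holds ⇒ H is indefinite ⇒ neither convex nor concave.

neither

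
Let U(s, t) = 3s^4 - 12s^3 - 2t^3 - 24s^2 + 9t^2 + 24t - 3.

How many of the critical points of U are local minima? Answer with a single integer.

U separates as a function of s plus a function of t, so ∇U=0 decouples.
∂U/∂s = 12s(s - 4)(s + 1) = 0 at s ∈ {-1, 0, 4}; ∂U/∂t = -6(t - 4)(t + 1) = 0 at t ∈ {-1, 4}.
The Hessian is diagonal: diag(U_ss, U_tt). Second derivatives: U_ss(-1)=60, U_ss(0)=-48, U_ss(4)=240; U_tt(-1)=30, U_tt(4)=-30.
Local minima occur where both diagonal entries positive: (-1, -1), (4, -1). Count: 2.

2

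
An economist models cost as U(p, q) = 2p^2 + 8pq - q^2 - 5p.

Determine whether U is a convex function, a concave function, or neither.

U is quadratic, so its Hessian is the constant matrix H = [[4, 8], [8, -2]].
det(H) = -72, tr(H) = 2.
det(H) < 0, so H is indefinite: neither convex nor concave.

neither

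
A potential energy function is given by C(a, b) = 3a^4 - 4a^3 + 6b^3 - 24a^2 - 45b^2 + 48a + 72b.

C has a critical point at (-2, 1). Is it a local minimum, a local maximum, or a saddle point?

saddle point

The mixed partial ∂²C/∂a∂b is 0, so the Hessian at any point is diag(C_aa, C_bb) = diag(12(3a^2 - 2a - 4), 18(2b - 5)).
At (-2, 1): H = diag(144, -54).
The eigenvalues have opposite signs, so H is indefinite: a saddle point.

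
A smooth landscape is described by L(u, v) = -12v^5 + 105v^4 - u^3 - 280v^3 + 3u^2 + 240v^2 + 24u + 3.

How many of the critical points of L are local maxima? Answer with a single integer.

2

L separates as a function of u plus a function of v, so ∇L=0 decouples.
∂L/∂u = -3(u - 4)(u + 2) = 0 at u ∈ {-2, 4}; ∂L/∂v = -60v(v - 4)(v - 2)(v - 1) = 0 at v ∈ {0, 1, 2, 4}.
The Hessian is diagonal: diag(L_uu, L_vv). Second derivatives: L_uu(-2)=18, L_uu(4)=-18; L_vv(0)=480, L_vv(1)=-180, L_vv(2)=240, L_vv(4)=-1440.
Local maxima occur where both diagonal entries negative: (4, 1), (4, 4). Count: 2.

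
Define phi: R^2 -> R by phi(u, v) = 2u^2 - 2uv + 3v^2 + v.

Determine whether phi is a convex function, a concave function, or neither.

phi is quadratic, so its Hessian is the constant matrix H = [[4, -2], [-2, 6]].
det(H) = 20, tr(H) = 10.
det(H) > 0 and tr(H) > 0, so H is positive definite everywhere: convex.

convex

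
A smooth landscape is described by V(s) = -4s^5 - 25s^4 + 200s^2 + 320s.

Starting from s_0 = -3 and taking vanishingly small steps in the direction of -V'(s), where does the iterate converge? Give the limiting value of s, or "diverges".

-4

V'(s) = -20(s - 2)(s + 1)(s + 2)(s + 4), so V'(-3) = 200.
Gradient descent moves in the -V' direction, i.e. s is decreasing.
The nearest critical point in that direction is s = -4, where V'' = 720 > 0 (a local minimum). The iterate converges there.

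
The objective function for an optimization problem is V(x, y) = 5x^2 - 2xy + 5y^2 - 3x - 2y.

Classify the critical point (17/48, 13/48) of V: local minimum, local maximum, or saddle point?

The Hessian of V is constant: H = [[10, -2], [-2, 10]].
det(H) = 10·10 − (-2)² = 96.
det(H) > 0 and tr(H) = 20 > 0, so H is positive definite and the point is a local minimum.

local minimum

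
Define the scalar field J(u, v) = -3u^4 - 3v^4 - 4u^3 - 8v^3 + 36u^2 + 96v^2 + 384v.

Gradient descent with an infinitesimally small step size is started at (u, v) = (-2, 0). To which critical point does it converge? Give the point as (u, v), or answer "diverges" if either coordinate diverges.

J is separable, so gradient descent decouples: u follows -∂J/∂u, v follows -∂J/∂v.
∂J/∂u = -12u(u - 2)(u + 3); at u=-2 this is -96, so u increases.
∂J/∂v = -12(v - 4)(v + 2)(v + 4); at v=0 this is 384, so v decreases.
u converges to its nearest critical value 0 (a local min of the u-part); v converges to -2. The iterate converges to (0, -2).

(0, -2)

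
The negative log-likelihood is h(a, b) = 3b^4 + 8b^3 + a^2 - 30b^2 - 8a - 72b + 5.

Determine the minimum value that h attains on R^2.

h(a,b) separates as P(a) + Q(b) + 5, so its minimum is min P + min Q + 5.
P'(a) = 2a - 8 vanishes at a ∈ {4}; Q'(b) = 12(b - 2)(b + 1)(b + 3) vanishes at b ∈ {-3, -1, 2}.
Local minima of P (where P''>0): P(4)=-16. Local minima of Q: Q(-3)=-27, Q(2)=-152.
So the global minimum of h is P(4) + Q(2) + 5 = -16 − 152 + 5 = -163, attained at (4, 2).

-163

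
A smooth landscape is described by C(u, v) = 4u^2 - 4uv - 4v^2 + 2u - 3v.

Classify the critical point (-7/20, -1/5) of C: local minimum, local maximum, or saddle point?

The Hessian of C is constant: H = [[8, -4], [-4, -8]].
det(H) = 8·(-8) − (-4)² = -80.
Since det(H) < 0, H is indefinite and the critical point is a saddle point.

saddle point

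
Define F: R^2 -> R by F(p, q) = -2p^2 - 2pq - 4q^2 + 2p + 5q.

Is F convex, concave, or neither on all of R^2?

concave

F is quadratic, so its Hessian is the constant matrix H = [[-4, -2], [-2, -8]].
det(H) = 28, tr(H) = -12.
det(H) > 0 and tr(H) < 0, so H is negative definite everywhere: concave.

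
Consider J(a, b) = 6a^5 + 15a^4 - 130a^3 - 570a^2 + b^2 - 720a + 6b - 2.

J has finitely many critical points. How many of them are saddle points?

J separates as a function of a plus a function of b, so ∇J=0 decouples.
∂J/∂a = 30(a - 4)(a + 1)(a + 2)(a + 3) = 0 at a ∈ {-3, -2, -1, 4}; ∂J/∂b = 2(b + 3) = 0 at b ∈ {-3}.
The Hessian is diagonal: diag(J_aa, J_bb). Second derivatives: J_aa(-3)=-420, J_aa(-2)=180, J_aa(-1)=-300, J_aa(4)=6300; J_bb(-3)=2.
Saddle points occur where the two diagonal entries have opposite signs: (-3, -3), (-1, -3). Count: 2.

2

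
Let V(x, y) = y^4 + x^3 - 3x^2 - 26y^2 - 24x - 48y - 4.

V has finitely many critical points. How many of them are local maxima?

1

V separates as a function of x plus a function of y, so ∇V=0 decouples.
∂V/∂x = 3(x - 4)(x + 2) = 0 at x ∈ {-2, 4}; ∂V/∂y = 4(y - 4)(y + 1)(y + 3) = 0 at y ∈ {-3, -1, 4}.
The Hessian is diagonal: diag(V_xx, V_yy). Second derivatives: V_xx(-2)=-18, V_xx(4)=18; V_yy(-3)=56, V_yy(-1)=-40, V_yy(4)=140.
Local maxima occur where both diagonal entries negative: (-2, -1). Count: 1.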